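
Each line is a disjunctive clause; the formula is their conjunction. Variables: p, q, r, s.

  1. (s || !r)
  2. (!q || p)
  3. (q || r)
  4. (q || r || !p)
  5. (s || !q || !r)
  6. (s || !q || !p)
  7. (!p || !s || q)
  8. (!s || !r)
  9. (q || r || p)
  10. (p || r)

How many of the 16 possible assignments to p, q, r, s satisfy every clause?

The models are:
  p=T q=T r=F s=T
Count: 1.

1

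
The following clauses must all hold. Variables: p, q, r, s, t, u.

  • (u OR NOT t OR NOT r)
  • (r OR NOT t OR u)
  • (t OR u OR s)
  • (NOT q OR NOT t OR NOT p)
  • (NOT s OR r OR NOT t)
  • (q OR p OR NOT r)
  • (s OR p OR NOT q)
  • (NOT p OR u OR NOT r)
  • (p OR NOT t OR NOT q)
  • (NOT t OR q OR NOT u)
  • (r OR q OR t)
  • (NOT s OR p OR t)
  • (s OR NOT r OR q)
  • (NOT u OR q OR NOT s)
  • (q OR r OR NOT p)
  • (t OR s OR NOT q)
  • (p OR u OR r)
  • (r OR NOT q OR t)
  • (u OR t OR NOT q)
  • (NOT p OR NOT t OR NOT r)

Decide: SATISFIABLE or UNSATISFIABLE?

Set p = True and propagate.
The remaining clauses are satisfied by q = True, r = True, s = True, t = False, u = True.
Every clause has at least one true literal under this assignment.
So p = 1  q = 1  r = 1  s = 1  t = 0  u = 1 is a satisfying assignment.

SATISFIABLE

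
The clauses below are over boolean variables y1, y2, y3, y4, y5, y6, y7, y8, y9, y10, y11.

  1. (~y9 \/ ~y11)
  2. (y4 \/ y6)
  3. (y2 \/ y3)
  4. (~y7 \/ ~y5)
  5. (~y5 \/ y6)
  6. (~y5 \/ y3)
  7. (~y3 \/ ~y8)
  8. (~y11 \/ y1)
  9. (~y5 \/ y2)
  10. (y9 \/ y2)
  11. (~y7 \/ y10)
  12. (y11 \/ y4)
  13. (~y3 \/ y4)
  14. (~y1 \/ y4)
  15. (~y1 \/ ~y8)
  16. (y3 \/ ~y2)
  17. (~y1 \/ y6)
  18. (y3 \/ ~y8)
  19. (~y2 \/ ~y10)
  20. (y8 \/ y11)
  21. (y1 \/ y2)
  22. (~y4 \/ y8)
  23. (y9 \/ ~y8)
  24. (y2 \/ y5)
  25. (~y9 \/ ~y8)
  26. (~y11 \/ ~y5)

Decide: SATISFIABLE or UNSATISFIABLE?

y2 = True:
  propagation gives y3=True, y8=False, y4=True; an empty clause results — contradiction.
y2 = False:
  propagation gives y3=True, y8=False, y5=False; an empty clause results — contradiction.
Every branch closes, so no satisfying assignment exists.

UNSATISFIABLE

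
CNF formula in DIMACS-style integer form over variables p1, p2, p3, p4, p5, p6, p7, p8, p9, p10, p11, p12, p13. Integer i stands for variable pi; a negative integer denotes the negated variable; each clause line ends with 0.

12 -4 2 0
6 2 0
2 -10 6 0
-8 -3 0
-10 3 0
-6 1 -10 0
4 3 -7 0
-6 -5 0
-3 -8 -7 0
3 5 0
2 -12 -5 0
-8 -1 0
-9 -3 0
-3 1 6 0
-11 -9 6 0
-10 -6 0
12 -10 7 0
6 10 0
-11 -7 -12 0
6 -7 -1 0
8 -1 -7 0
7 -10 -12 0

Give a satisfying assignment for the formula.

p1=False, p2=True, p3=True, p4=False, p5=False, p6=True, p7=True, p8=False, p9=False, p10=False, p11=False, p12=True, p13=False

Pure literal: p2 appears only positively; assign p2 = True.
Pure literal: p9 appears only negated; assign p9 = False.
Set p1 = False and propagate.
Branch on p3: take p3 = True.
  then p8 is forced to False.
  then p6 is forced to True.
  then p10 is forced to False.
  then p5 is forced to False.
The remaining clauses are satisfied by p4 = False, p7 = True, p11 = False, p12 = True, p13 = False.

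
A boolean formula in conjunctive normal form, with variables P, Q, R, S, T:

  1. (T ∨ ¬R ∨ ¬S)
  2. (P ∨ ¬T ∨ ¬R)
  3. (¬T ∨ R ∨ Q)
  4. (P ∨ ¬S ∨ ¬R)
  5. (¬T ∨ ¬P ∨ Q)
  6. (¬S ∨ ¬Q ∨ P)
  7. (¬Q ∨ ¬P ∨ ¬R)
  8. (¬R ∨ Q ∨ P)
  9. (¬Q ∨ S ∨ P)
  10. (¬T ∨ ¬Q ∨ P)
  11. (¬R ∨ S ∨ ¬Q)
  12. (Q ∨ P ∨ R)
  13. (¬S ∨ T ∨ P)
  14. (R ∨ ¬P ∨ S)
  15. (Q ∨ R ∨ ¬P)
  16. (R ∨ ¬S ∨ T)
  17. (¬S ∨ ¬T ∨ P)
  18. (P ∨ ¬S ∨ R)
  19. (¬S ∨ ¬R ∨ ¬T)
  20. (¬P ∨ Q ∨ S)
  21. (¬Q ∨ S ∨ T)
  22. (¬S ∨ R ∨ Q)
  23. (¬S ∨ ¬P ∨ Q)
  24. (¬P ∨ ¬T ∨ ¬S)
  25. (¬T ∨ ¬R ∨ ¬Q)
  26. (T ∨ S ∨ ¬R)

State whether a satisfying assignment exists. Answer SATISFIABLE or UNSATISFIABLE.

UNSATISFIABLE

P = True:
  R = True:
    propagation gives Q=False, T=False, S=False; an empty clause results — contradiction.
  R = False:
    propagation gives S=True, Q=True, T=True; an empty clause results — contradiction.
P = False:
  R = True:
    propagation gives T=False, S=False; an empty clause results — contradiction.
  R = False:
    propagation gives Q=True, S=False; an empty clause results — contradiction.
Every branch closes, so no satisfying assignment exists.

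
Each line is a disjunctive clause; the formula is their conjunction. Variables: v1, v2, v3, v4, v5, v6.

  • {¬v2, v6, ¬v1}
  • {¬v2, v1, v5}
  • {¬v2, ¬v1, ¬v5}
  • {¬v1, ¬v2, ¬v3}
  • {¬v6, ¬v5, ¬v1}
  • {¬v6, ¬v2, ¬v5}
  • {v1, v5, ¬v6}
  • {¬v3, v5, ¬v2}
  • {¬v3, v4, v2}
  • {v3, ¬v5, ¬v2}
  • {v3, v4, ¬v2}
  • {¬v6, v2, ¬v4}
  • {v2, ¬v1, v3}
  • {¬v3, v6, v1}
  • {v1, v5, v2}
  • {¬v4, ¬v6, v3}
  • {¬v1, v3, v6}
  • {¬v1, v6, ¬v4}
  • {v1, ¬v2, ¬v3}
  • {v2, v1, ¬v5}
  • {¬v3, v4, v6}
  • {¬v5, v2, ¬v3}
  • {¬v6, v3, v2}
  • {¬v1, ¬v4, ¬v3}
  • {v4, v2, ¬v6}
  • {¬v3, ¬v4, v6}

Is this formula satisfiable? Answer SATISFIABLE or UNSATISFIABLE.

v2 = True:
  v1 = True:
    propagation gives v6=True, v5=False, v3=False, v4=True; an empty clause results — contradiction.
  v1 = False:
    propagation gives v5=True, v6=False, v3=True; an empty clause results — contradiction.
v2 = False:
  v6 = True:
    propagation gives v4=False; an empty clause results — contradiction.
  v6 = False:
    v3 = True:
      propagation gives v4=True; contradiction.
    v3 = False:
      propagation gives v1=False, v5=True; contradiction.
Every branch closes, so no satisfying assignment exists.

UNSATISFIABLE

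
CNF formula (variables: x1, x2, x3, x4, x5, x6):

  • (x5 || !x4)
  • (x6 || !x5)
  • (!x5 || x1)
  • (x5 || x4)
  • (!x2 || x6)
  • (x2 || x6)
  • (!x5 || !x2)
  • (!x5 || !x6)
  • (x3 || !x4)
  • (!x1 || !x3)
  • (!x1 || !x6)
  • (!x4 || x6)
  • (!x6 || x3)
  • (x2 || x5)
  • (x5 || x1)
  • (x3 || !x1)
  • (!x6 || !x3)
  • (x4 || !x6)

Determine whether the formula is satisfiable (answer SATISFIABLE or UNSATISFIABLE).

UNSATISFIABLE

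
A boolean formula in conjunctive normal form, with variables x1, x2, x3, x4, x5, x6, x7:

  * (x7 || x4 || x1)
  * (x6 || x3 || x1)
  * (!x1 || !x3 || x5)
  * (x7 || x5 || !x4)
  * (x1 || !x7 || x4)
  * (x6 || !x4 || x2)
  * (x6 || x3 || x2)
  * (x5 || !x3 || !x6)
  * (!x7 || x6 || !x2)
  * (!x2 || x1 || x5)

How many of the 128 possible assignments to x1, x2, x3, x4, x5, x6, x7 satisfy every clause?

Split on x1, then x6.
  x1=T, x6=T: x2 free; 11 ways for (x3,x4,x5,x7) × 2^1 = 22.
  x1=T, x6=F: 7 of the 32 assignments to (x2,x3,x4,x5,x7) work.
  x1=F, x6=T: 9 of the 32 assignments to (x2,x3,x4,x5,x7) work.
  x1=F, x6=F: remaining (x2,x3,x4,x5,x7) ∈ {(T,T,T,T,F)} — 1.
Total: 22 + 7 + 9 + 1 = 39.

39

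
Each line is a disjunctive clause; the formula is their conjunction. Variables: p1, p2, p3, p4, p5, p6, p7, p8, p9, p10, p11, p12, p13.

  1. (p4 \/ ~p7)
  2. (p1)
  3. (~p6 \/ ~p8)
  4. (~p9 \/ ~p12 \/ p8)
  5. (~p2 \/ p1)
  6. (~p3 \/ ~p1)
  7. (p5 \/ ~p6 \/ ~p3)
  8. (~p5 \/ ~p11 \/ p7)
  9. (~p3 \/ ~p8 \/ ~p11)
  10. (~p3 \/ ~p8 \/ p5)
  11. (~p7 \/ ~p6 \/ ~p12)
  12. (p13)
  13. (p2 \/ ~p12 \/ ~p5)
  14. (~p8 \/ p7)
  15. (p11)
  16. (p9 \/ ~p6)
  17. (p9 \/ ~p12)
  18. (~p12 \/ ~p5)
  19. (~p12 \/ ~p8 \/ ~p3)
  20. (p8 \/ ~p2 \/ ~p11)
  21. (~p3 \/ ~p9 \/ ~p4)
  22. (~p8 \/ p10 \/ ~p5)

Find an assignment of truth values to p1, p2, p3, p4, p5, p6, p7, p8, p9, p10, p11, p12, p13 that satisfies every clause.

p1 = True, p2 = False, p3 = False, p4 = False, p5 = False, p6 = True, p7 = False, p8 = False, p9 = True, p10 = False, p11 = True, p12 = False, p13 = True

Check each clause:
  1. (~p7 \/ p4) — ~p7 is true.
  2. (p1) — p1 is true.
  3. (~p8 \/ ~p6) — ~p8 is true.
  4. (~p9 \/ ~p12 \/ p8) — ~p12 is true.
  5. (p1 \/ ~p2) — p1 is true.
  6. (~p3 \/ ~p1) — ~p3 is true.
  7. (~p3 \/ ~p6 \/ p5) — ~p3 is true.
  8. (p7 \/ ~p5 \/ ~p11) — ~p5 is true.
  9. (~p3 \/ ~p11 \/ ~p8) — ~p8 is true.
  10. (~p3 \/ p5 \/ ~p8) — ~p8 is true.
  11. (~p12 \/ ~p7 \/ ~p6) — ~p7 is true.
  12. (p13) — p13 is true.
  13. (p2 \/ ~p5 \/ ~p12) — ~p5 is true.
  14. (p7 \/ ~p8) — ~p8 is true.
  15. (p11) — p11 is true.
  16. (p9 \/ ~p6) — p9 is true.
  17. (~p12 \/ p9) — p9 is true.
  18. (~p12 \/ ~p5) — ~p5 is true.
  19. (~p8 \/ ~p12 \/ ~p3) — ~p8 is true.
  20. (~p2 \/ ~p11 \/ p8) — ~p2 is true.
  21. (~p3 \/ ~p4 \/ ~p9) — ~p4 is true.
  22. (~p8 \/ ~p5 \/ p10) — ~p8 is true.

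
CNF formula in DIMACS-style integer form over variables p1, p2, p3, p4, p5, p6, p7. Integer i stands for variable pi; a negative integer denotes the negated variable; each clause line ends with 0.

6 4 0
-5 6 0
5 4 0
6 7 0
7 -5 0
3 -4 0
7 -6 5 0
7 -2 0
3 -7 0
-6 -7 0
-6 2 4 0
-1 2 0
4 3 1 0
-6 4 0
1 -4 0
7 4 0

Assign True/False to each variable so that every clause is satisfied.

p1=True, p2=True, p3=True, p4=True, p5=False, p6=False, p7=True

Check each clause:
  1. (p6 OR p4) — p4 is true.
  2. (NOT p5 OR p6) — NOT p5 is true.
  3. (p5 OR p4) — p4 is true.
  4. (p6 OR p7) — p7 is true.
  5. (NOT p5 OR p7) — NOT p5 is true.
  6. (p3 OR NOT p4) — p3 is true.
  7. (p5 OR p7 OR NOT p6) — NOT p6 is true.
  8. (p7 OR NOT p2) — p7 is true.
  9. (p3 OR NOT p7) — p3 is true.
  10. (NOT p7 OR NOT p6) — NOT p6 is true.
  11. (p2 OR NOT p6 OR p4) — NOT p6 is true.
  12. (p2 OR NOT p1) — p2 is true.
  13. (p3 OR p1 OR p4) — p1 is true.
  14. (NOT p6 OR p4) — NOT p6 is true.
  15. (NOT p4 OR p1) — p1 is true.
  16. (p4 OR p7) — p4 is true.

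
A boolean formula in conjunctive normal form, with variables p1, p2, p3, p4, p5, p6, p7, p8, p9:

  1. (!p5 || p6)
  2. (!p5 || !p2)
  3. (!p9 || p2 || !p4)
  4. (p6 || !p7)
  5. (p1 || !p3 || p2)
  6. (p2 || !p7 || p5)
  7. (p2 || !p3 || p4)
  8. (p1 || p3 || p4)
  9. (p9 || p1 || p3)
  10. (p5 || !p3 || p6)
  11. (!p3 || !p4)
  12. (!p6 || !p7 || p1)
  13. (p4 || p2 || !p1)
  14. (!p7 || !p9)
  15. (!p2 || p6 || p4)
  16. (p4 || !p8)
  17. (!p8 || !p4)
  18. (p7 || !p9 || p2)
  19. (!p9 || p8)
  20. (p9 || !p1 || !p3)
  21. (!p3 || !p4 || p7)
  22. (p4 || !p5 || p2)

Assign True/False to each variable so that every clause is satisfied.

Set p1 = True and propagate.
Try p2 = True.
  then p5 is forced to False.
Set p3 = False and propagate.
For the remaining variables, p4 = False, p6 = True, p7 = True, p8 = False, p9 = False works.
Every clause has at least one true literal under this assignment.

p1=1, p2=1, p3=0, p4=0, p5=0, p6=1, p7=1, p8=0, p9=0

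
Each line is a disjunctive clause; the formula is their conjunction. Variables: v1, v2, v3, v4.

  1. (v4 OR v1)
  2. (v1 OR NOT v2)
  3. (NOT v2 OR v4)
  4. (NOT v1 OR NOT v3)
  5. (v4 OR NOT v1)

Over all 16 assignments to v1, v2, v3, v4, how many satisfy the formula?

4

Satisfying assignments:
  v1=0 v2=0 v3=0 v4=1
  v1=0 v2=0 v3=1 v4=1
  v1=1 v2=0 v3=0 v4=1
  v1=1 v2=1 v3=0 v4=1
That's 4 in total.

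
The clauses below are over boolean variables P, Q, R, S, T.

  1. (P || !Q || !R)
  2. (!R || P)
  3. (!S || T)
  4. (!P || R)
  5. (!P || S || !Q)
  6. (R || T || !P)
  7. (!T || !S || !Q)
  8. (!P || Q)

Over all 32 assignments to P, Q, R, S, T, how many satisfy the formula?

5

Satisfying assignments:
  P=F Q=F R=F S=F T=F
  P=F Q=F R=F S=F T=T
  P=F Q=F R=F S=T T=T
  P=F Q=T R=F S=F T=F
  P=F Q=T R=F S=F T=T
That's 5 in total.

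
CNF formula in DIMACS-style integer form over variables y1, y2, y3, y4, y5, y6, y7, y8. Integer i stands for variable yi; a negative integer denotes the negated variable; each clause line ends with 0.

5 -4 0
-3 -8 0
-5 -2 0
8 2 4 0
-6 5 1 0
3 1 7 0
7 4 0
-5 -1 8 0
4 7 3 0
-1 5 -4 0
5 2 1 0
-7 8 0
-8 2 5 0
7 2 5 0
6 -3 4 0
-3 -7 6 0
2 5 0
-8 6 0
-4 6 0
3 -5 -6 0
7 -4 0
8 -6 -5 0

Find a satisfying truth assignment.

y1 = T, y2 = T, y3 = F, y4 = F, y5 = F, y6 = T, y7 = T, y8 = T

Check each clause:
  1. (y5 ∨ ¬y4) — ¬y4 is true.
  2. (¬y8 ∨ ¬y3) — ¬y3 is true.
  3. (¬y2 ∨ ¬y5) — ¬y5 is true.
  4. (y2 ∨ y8 ∨ y4) — y8 is true.
  5. (¬y6 ∨ y1 ∨ y5) — y1 is true.
  6. (y7 ∨ y1 ∨ y3) — y1 is true.
  7. (y4 ∨ y7) — y7 is true.
  8. (¬y5 ∨ y8 ∨ ¬y1) — y8 is true.
  9. (y4 ∨ y7 ∨ y3) — y7 is true.
  10. (¬y4 ∨ ¬y1 ∨ y5) — ¬y4 is true.
  11. (y2 ∨ y1 ∨ y5) — y1 is true.
  12. (¬y7 ∨ y8) — y8 is true.
  13. (y5 ∨ y2 ∨ ¬y8) — y2 is true.
  14. (y7 ∨ y5 ∨ y2) — y2 is true.
  15. (y4 ∨ y6 ∨ ¬y3) — ¬y3 is true.
  16. (¬y7 ∨ y6 ∨ ¬y3) — ¬y3 is true.
  17. (y5 ∨ y2) — y2 is true.
  18. (y6 ∨ ¬y8) — y6 is true.
  19. (y6 ∨ ¬y4) — ¬y4 is true.
  20. (y3 ∨ ¬y6 ∨ ¬y5) — ¬y5 is true.
  21. (y7 ∨ ¬y4) — ¬y4 is true.
  22. (¬y5 ∨ y8 ∨ ¬y6) — y8 is true.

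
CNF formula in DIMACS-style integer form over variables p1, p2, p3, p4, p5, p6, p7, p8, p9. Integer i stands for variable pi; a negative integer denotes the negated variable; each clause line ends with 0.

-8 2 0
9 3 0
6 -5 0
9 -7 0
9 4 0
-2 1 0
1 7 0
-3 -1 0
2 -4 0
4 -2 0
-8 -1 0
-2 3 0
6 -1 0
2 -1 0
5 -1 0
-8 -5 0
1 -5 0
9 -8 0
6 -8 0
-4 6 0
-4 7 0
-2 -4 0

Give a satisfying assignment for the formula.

p1 = F, p2 = F, p3 = F, p4 = F, p5 = F, p6 = F, p7 = T, p8 = F, p9 = T

Check each clause:
  1. (!p8 || p2) — !p8 is true.
  2. (p3 || p9) — p9 is true.
  3. (!p5 || p6) — !p5 is true.
  4. (p9 || !p7) — p9 is true.
  5. (p9 || p4) — p9 is true.
  6. (p1 || !p2) — !p2 is true.
  7. (p7 || p1) — p7 is true.
  8. (!p3 || !p1) — !p3 is true.
  9. (p2 || !p4) — !p4 is true.
  10. (p4 || !p2) — !p2 is true.
  11. (!p1 || !p8) — !p8 is true.
  12. (p3 || !p2) — !p2 is true.
  13. (p6 || !p1) — !p1 is true.
  14. (!p1 || p2) — !p1 is true.
  15. (p5 || !p1) — !p1 is true.
  16. (!p5 || !p8) — !p8 is true.
  17. (p1 || !p5) — !p5 is true.
  18. (!p8 || p9) — !p8 is true.
  19. (p6 || !p8) — !p8 is true.
  20. (p6 || !p4) — !p4 is true.
  21. (!p4 || p7) — !p4 is true.
  22. (!p2 || !p4) — !p4 is true.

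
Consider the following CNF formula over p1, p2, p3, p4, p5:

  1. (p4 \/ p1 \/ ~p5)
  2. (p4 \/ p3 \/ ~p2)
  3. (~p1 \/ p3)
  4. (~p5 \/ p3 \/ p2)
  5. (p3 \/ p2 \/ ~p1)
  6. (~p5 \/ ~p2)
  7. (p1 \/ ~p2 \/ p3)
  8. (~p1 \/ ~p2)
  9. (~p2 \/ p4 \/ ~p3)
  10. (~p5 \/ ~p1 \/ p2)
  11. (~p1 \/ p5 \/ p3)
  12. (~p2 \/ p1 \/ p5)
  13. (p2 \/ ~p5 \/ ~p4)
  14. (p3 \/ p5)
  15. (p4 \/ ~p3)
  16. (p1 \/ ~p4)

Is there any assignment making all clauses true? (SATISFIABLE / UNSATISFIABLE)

Branch on p1: take p1 = True.
  then p3 is forced to True.
  then p2 is forced to False.
  then p5 is forced to False.
  then p4 is forced to True.
Every clause has at least one true literal under this assignment.
So p1=1, p2=0, p3=1, p4=1, p5=0 is a satisfying assignment.

SATISFIABLE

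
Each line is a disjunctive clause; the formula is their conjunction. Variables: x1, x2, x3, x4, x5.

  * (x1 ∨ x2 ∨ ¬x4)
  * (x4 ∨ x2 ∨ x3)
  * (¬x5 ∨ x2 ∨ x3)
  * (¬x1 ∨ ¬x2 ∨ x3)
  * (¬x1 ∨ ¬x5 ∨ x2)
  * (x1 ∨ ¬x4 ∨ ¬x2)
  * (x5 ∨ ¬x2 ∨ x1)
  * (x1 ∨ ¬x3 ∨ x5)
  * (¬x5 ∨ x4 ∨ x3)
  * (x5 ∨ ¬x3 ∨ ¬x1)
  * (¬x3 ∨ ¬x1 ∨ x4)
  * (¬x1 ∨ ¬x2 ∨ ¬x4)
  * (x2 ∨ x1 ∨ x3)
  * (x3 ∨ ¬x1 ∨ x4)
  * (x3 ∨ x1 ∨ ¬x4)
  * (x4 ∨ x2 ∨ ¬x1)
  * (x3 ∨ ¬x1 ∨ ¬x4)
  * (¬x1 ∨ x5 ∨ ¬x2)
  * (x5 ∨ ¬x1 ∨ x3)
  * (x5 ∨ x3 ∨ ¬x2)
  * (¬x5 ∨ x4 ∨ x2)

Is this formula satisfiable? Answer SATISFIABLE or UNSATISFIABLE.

Set x1 = False and propagate.
Try x2 = True.
  then x4 is forced to False.
  then x5 is forced to True.
  then x3 is forced to True.
So x1=0  x2=1  x3=1  x4=0  x5=1 is a satisfying assignment.

SATISFIABLE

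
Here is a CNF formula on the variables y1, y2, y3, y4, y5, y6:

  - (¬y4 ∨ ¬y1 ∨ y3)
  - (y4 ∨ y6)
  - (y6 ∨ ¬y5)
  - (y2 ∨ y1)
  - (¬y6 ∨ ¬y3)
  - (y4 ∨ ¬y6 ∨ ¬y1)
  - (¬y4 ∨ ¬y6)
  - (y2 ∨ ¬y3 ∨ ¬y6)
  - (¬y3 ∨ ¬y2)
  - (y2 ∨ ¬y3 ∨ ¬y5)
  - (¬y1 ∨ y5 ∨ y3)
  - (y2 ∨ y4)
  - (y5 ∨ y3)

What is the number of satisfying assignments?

2

Satisfying assignments:
  y1=0 y2=1 y3=0 y4=0 y5=1 y6=1
  y1=1 y2=0 y3=1 y4=1 y5=0 y6=0
That's 2 in total.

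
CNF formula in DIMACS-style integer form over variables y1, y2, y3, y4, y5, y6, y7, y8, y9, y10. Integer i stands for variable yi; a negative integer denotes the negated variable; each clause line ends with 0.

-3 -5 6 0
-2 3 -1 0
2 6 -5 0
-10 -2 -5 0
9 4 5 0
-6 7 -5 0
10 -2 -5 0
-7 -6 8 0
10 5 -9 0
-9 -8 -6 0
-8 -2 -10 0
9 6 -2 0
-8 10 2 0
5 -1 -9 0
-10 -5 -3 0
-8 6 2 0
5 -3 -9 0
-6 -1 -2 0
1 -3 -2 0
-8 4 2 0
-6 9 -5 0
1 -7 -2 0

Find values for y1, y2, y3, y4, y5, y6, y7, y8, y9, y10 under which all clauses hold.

y1 = 0  y2 = 0  y3 = 0  y4 = 1  y5 = 0  y6 = 0  y7 = 0  y8 = 0  y9 = 0  y10 = 0

y4 occurs only positively in the remaining clauses — set y4 = True.
Branch on y1: take y1 = False.
For the remaining variables, y2 = False, y3 = False, y5 = False, y6 = False, y7 = False, y8 = False, y9 = False, y10 = False works.
Every clause has at least one true literal under this assignment.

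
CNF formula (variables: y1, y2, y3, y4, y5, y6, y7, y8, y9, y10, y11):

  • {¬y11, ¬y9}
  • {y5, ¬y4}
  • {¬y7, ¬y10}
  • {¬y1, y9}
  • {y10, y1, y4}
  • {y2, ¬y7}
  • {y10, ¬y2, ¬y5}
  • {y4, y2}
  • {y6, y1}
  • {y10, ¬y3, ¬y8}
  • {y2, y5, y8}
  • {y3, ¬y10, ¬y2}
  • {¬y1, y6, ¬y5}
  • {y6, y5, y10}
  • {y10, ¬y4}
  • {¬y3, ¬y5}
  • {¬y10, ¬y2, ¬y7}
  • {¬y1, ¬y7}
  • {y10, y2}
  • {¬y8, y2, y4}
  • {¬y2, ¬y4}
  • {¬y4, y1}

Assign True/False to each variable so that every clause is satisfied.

y1 = T, y2 = T, y3 = T, y4 = F, y5 = F, y6 = T, y7 = F, y8 = F, y9 = T, y10 = F, y11 = F

y6 occurs only positively in the remaining clauses — set y6 = True.
y7 occurs only negated in the remaining clauses — set y7 = False.
Try y1 = True.
  then y9 is forced to True.
  then y11 is forced to False.
Branch on y2: take y2 = True.
  then y4 is forced to False.
Set y3 = True and propagate.
  then y5 is forced to False.
The remaining clauses are satisfied by y8 = False, y10 = False.
Every clause has at least one true literal under this assignment.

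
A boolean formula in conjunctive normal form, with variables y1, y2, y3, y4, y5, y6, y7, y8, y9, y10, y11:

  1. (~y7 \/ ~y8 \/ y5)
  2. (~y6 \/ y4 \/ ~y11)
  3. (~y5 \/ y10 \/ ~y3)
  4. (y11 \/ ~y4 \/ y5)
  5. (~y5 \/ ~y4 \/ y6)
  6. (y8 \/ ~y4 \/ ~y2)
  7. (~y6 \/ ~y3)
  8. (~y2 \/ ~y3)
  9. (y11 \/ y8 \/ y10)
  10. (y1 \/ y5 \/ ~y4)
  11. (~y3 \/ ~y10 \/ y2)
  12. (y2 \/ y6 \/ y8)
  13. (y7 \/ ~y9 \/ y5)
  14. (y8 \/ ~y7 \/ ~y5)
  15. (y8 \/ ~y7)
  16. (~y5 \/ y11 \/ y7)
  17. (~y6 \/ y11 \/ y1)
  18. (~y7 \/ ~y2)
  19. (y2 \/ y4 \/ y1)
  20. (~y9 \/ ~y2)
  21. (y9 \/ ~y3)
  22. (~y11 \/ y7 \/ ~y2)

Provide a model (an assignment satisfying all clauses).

y1 occurs only positively in the remaining clauses — set y1 = True.
y3 occurs only negated in the remaining clauses — set y3 = False.
Try y2 = False.
Branch on y4: take y4 = True.
Set y5 = False and propagate.
  then y11 is forced to True.
The remaining clauses are satisfied by y6 = True, y7 = False, y8 = False, y9 = False, y10 = False.

y1 = True, y2 = False, y3 = False, y4 = True, y5 = False, y6 = True, y7 = False, y8 = False, y9 = False, y10 = False, y11 = True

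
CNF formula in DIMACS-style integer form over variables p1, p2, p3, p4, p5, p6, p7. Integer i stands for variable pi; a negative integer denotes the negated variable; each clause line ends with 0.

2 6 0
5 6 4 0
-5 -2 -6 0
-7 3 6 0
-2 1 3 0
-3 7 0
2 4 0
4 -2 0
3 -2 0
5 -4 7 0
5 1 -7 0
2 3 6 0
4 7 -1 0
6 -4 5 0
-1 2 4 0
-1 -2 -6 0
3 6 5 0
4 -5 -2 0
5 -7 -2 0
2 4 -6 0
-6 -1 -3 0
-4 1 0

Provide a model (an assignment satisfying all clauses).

p1=1, p2=0, p3=0, p4=1, p5=1, p6=1, p7=1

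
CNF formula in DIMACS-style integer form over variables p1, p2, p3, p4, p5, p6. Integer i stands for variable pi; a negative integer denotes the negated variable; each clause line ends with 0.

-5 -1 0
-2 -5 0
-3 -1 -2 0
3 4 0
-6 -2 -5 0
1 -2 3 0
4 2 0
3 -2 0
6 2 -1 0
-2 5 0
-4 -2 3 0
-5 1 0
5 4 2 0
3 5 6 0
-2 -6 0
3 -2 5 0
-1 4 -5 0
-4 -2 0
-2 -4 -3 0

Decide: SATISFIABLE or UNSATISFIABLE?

SATISFIABLE

Branch on p1: take p1 = True.
  then p5 is forced to False.
  then p2 is forced to False.
  then p4 is forced to True.
  then p6 is forced to True.
p3 is now unconstrained; take p3 = True.
Every clause has at least one true literal under this assignment.
So p1 = True  p2 = False  p3 = True  p4 = True  p5 = False  p6 = True is a satisfying assignment.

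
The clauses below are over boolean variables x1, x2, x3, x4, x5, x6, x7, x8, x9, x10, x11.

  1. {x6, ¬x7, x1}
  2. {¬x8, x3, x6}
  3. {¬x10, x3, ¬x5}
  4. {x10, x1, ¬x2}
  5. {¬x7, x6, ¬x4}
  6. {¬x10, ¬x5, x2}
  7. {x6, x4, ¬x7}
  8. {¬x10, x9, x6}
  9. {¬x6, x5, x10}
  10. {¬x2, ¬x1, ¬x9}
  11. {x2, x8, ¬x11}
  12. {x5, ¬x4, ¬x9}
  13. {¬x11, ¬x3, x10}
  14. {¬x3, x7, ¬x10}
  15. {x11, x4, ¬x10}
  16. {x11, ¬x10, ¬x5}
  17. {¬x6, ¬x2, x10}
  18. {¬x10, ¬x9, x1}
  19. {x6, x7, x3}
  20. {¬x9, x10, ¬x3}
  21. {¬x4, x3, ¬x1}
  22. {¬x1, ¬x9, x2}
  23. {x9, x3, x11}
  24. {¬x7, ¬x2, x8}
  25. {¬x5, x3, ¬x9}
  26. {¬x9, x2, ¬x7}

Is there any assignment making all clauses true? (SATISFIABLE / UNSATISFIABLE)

SATISFIABLE

Try x1 = True.
The remaining clauses are satisfied by x2 = True, x3 = False, x4 = False, x5 = False, x6 = True, x7 = False, x8 = False, x9 = False, x10 = True, x11 = True.
So x1=T, x2=T, x3=F, x4=F, x5=F, x6=T, x7=F, x8=F, x9=F, x10=T, x11=T is a satisfying assignment.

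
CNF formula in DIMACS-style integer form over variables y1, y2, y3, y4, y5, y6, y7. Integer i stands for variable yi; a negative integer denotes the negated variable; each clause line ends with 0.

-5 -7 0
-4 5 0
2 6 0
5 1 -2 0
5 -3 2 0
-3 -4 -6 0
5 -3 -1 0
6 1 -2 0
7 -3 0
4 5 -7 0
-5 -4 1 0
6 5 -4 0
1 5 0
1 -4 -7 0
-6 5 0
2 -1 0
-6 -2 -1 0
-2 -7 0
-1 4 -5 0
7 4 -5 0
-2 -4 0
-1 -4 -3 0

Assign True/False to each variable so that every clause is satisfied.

y1=T, y2=T, y3=F, y4=F, y5=F, y6=F, y7=F

y3 occurs only negated in the remaining clauses — set y3 = False.
Set y1 = True and propagate.
  then y2 is forced to True.
  then y6 is forced to False.
  then y7 is forced to False.
  then y4 is forced to False.
  then y5 is forced to False.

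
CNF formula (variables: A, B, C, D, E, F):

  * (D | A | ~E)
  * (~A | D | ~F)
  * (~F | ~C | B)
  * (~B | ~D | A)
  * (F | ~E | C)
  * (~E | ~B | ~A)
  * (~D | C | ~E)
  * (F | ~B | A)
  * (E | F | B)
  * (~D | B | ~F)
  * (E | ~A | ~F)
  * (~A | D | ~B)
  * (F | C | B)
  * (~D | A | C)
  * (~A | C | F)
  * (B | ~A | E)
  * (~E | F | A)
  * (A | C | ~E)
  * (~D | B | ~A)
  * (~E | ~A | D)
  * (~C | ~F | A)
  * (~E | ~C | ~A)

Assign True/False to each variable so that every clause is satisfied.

A=F, B=T, C=F, D=F, E=F, F=T

Check each clause:
  1. (A | ~E | D) — ~E is true.
  2. (D | ~A | ~F) — ~A is true.
  3. (B | ~C | ~F) — B is true.
  4. (~D | ~B | A) — ~D is true.
  5. (C | ~E | F) — F is true.
  6. (~A | ~B | ~E) — ~E is true.
  7. (~D | C | ~E) — ~E is true.
  8. (F | ~B | A) — F is true.
  9. (B | E | F) — B is true.
  10. (~F | B | ~D) — B is true.
  11. (~A | ~F | E) — ~A is true.
  12. (~B | ~A | D) — ~A is true.
  13. (C | B | F) — B is true.
  14. (C | A | ~D) — ~D is true.
  15. (C | F | ~A) — F is true.
  16. (B | E | ~A) — B is true.
  17. (F | A | ~E) — ~E is true.
  18. (~E | C | A) — ~E is true.
  19. (B | ~A | ~D) — B is true.
  20. (D | ~E | ~A) — ~E is true.
  21. (A | ~F | ~C) — ~C is true.
  22. (~A | ~C | ~E) — ~E is true.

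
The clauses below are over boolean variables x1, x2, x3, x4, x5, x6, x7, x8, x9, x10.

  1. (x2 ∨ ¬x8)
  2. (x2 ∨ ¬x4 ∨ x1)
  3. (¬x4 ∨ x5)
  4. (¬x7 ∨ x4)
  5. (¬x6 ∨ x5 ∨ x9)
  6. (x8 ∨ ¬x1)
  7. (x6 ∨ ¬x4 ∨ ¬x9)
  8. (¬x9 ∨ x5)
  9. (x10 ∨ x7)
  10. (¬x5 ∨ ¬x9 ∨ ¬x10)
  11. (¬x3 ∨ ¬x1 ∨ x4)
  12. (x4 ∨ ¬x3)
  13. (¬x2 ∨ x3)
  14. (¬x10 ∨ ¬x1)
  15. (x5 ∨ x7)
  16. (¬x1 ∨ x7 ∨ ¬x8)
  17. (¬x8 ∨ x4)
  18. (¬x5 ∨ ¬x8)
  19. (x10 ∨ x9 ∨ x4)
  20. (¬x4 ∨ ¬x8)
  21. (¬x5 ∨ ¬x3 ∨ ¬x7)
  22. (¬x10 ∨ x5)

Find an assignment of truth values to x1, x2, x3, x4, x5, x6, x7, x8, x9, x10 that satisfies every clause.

x1=False  x2=False  x3=False  x4=False  x5=True  x6=False  x7=False  x8=False  x9=False  x10=True

Check each clause:
  1. (¬x8 ∨ x2) — ¬x8 is true.
  2. (x2 ∨ x1 ∨ ¬x4) — ¬x4 is true.
  3. (¬x4 ∨ x5) — ¬x4 is true.
  4. (¬x7 ∨ x4) — ¬x7 is true.
  5. (¬x6 ∨ x9 ∨ x5) — ¬x6 is true.
  6. (¬x1 ∨ x8) — ¬x1 is true.
  7. (¬x4 ∨ x6 ∨ ¬x9) — ¬x4 is true.
  8. (x5 ∨ ¬x9) — x5 is true.
  9. (x7 ∨ x10) — x10 is true.
  10. (¬x9 ∨ ¬x5 ∨ ¬x10) — ¬x9 is true.
  11. (x4 ∨ ¬x1 ∨ ¬x3) — ¬x3 is true.
  12. (x4 ∨ ¬x3) — ¬x3 is true.
  13. (x3 ∨ ¬x2) — ¬x2 is true.
  14. (¬x10 ∨ ¬x1) — ¬x1 is true.
  15. (x5 ∨ x7) — x5 is true.
  16. (¬x8 ∨ x7 ∨ ¬x1) — ¬x8 is true.
  17. (¬x8 ∨ x4) — ¬x8 is true.
  18. (¬x8 ∨ ¬x5) — ¬x8 is true.
  19. (x10 ∨ x4 ∨ x9) — x10 is true.
  20. (¬x8 ∨ ¬x4) — ¬x8 is true.
  21. (¬x7 ∨ ¬x5 ∨ ¬x3) — ¬x7 is true.
  22. (x5 ∨ ¬x10) — x5 is true.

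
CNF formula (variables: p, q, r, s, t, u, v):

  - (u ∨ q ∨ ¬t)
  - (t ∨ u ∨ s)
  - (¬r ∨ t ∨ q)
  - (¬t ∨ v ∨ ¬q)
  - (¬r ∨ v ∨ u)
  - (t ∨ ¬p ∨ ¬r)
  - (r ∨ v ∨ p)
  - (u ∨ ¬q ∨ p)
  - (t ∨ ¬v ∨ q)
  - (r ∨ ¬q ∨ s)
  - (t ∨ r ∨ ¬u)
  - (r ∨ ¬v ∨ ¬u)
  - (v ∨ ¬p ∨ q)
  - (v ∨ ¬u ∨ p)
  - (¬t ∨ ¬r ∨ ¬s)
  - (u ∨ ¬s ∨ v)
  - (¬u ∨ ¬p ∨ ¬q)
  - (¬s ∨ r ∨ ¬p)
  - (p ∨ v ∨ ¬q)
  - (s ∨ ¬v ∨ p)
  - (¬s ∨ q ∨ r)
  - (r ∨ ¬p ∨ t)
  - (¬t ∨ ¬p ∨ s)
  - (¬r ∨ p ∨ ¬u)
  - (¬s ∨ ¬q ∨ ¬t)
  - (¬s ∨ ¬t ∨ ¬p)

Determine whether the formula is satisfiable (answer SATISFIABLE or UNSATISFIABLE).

p = True:
  t = True:
    propagation gives s=True; an empty clause results — contradiction.
  t = False:
    propagation gives r=False; an empty clause results — contradiction.
p = False:
  q = True:
    propagation gives u=True, v=True, r=True; an empty clause results — contradiction.
  q = False:
    r = True:
      propagation gives t=True, u=True; contradiction.
    r = False:
      propagation gives v=True, t=True, u=True; contradiction.
Every branch closes, so no satisfying assignment exists.

UNSATISFIABLE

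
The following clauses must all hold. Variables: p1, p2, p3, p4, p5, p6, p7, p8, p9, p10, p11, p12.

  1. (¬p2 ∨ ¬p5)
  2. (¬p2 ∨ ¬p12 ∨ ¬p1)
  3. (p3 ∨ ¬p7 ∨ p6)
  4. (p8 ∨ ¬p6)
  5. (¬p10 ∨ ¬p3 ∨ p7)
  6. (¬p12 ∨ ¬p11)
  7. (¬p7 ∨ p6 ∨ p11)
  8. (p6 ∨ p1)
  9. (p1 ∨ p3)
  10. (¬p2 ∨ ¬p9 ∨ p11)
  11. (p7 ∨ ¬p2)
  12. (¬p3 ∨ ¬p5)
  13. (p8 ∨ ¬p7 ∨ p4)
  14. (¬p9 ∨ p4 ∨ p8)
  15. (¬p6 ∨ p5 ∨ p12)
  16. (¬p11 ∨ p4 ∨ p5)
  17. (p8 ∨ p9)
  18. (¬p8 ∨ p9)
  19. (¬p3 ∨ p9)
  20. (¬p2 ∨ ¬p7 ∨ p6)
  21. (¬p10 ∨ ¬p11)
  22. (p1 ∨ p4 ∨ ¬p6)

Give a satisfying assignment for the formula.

p1=T, p2=F, p3=T, p4=F, p5=F, p6=T, p7=T, p8=T, p9=T, p10=T, p11=F, p12=T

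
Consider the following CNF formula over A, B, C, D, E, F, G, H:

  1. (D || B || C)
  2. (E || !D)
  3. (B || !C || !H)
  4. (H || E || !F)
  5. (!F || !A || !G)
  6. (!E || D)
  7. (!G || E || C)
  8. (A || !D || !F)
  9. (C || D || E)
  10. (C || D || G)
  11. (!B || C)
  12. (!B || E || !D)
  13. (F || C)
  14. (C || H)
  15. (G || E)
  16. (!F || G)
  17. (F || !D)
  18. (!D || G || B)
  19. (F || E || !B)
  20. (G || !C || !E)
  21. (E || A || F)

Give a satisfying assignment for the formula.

A = F, B = T, C = T, D = F, E = F, F = T, G = T, H = T

Set A = False and propagate.
Set B = True and propagate.
  then C is forced to True.
Branch on D: take D = False.
  then E is forced to False.
  then G is forced to True.
  then F is forced to True.
  then H is forced to True.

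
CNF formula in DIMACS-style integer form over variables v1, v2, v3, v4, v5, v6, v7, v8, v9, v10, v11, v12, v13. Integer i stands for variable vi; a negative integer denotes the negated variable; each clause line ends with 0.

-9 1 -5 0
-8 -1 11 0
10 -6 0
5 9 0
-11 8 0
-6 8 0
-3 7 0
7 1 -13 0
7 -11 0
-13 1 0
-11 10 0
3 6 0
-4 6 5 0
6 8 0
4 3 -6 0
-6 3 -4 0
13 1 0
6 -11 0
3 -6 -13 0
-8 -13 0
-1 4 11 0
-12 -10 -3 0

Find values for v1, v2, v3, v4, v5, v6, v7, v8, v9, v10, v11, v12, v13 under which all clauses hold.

v1=True  v2=False  v3=True  v4=True  v5=True  v6=True  v7=True  v8=True  v9=False  v10=True  v11=True  v12=False  v13=False

Check each clause:
  1. (¬v9 ∨ v1 ∨ ¬v5) — v1 is true.
  2. (¬v1 ∨ ¬v8 ∨ v11) — v11 is true.
  3. (v10 ∨ ¬v6) — v10 is true.
  4. (v9 ∨ v5) — v5 is true.
  5. (v8 ∨ ¬v11) — v8 is true.
  6. (v8 ∨ ¬v6) — v8 is true.
  7. (v7 ∨ ¬v3) — v7 is true.
  8. (v7 ∨ v1 ∨ ¬v13) — v1 is true.
  9. (¬v11 ∨ v7) — v7 is true.
  10. (¬v13 ∨ v1) — v1 is true.
  11. (v10 ∨ ¬v11) — v10 is true.
  12. (v6 ∨ v3) — v3 is true.
  13. (v6 ∨ ¬v4 ∨ v5) — v5 is true.
  14. (v6 ∨ v8) — v8 is true.
  15. (v4 ∨ ¬v6 ∨ v3) — v3 is true.
  16. (¬v6 ∨ ¬v4 ∨ v3) — v3 is true.
  17. (v13 ∨ v1) — v1 is true.
  18. (¬v11 ∨ v6) — v6 is true.
  19. (¬v6 ∨ ¬v13 ∨ v3) — v3 is true.
  20. (¬v13 ∨ ¬v8) — ¬v13 is true.
  21. (v11 ∨ ¬v1 ∨ v4) — v11 is true.
  22. (¬v12 ∨ ¬v3 ∨ ¬v10) — ¬v12 is true.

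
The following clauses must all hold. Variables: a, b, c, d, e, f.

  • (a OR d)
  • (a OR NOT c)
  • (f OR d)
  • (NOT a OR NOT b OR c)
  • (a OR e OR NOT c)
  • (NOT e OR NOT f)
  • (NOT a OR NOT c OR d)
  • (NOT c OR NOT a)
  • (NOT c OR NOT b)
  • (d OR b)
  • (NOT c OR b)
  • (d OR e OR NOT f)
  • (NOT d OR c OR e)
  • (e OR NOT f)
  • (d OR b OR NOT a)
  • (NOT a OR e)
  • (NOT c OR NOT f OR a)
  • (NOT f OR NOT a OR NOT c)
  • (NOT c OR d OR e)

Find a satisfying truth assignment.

a = False, b = False, c = False, d = True, e = True, f = False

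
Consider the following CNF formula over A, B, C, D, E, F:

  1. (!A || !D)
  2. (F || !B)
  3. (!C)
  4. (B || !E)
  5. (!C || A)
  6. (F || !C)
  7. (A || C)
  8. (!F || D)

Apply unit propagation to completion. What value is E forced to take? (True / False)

(!C) is a unit clause: C = False.
(A || C) with C = False leaves only A, so A = True.
(!D || !A) with A = True leaves only !D, so D = False.
In (D || !F), D is now false; !F must hold, so F = False.
From (!B || F) and F = False: B = False.
(B || !E): since B = False, the clause reduces to (!E). E = False.

False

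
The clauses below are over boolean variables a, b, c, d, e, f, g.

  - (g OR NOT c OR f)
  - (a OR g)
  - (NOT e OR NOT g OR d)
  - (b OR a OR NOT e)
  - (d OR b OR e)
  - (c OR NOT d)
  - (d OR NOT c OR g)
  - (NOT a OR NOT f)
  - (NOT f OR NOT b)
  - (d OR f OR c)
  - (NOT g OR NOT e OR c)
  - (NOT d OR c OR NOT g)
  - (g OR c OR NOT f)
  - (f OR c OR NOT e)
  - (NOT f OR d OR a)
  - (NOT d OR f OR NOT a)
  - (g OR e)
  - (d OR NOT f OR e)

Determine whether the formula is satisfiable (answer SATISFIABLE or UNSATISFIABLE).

Set a = False and propagate.
  then g is forced to True.
Branch on b: take b = False.
  then e is forced to False.
  then d is forced to True.
  then c is forced to True.
f is now unconstrained; take f = True.
Every clause has at least one true literal under this assignment.
So a = 0, b = 0, c = 1, d = 1, e = 0, f = 1, g = 1 is a satisfying assignment.

SATISFIABLE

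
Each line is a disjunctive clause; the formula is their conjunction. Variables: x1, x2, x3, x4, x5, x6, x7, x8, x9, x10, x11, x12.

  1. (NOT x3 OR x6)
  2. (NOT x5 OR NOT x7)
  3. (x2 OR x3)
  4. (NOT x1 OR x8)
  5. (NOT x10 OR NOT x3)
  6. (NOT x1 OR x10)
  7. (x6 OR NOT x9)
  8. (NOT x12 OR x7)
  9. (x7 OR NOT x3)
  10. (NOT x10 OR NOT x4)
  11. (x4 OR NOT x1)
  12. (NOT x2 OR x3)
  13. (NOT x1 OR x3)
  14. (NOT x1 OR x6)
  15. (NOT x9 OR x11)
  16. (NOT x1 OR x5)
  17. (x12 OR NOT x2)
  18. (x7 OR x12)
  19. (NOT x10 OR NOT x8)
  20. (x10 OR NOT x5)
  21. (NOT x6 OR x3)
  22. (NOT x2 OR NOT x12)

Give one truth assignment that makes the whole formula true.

x1=0, x2=0, x3=1, x4=1, x5=0, x6=1, x7=1, x8=1, x9=0, x10=0, x11=1, x12=1

Check each clause:
  1. (NOT x3 OR x6) — x6 is true.
  2. (NOT x7 OR NOT x5) — NOT x5 is true.
  3. (x2 OR x3) — x3 is true.
  4. (NOT x1 OR x8) — x8 is true.
  5. (NOT x3 OR NOT x10) — NOT x10 is true.
  6. (x10 OR NOT x1) — NOT x1 is true.
  7. (NOT x9 OR x6) — x6 is true.
  8. (x7 OR NOT x12) — x7 is true.
  9. (x7 OR NOT x3) — x7 is true.
  10. (NOT x10 OR NOT x4) — NOT x10 is true.
  11. (x4 OR NOT x1) — x4 is true.
  12. (NOT x2 OR x3) — x3 is true.
  13. (x3 OR NOT x1) — x3 is true.
  14. (x6 OR NOT x1) — x6 is true.
  15. (NOT x9 OR x11) — x11 is true.
  16. (x5 OR NOT x1) — NOT x1 is true.
  17. (x12 OR NOT x2) — x12 is true.
  18. (x12 OR x7) — x12 is true.
  19. (NOT x10 OR NOT x8) — NOT x10 is true.
  20. (NOT x5 OR x10) — NOT x5 is true.
  21. (NOT x6 OR x3) — x3 is true.
  22. (NOT x2 OR NOT x12) — NOT x2 is true.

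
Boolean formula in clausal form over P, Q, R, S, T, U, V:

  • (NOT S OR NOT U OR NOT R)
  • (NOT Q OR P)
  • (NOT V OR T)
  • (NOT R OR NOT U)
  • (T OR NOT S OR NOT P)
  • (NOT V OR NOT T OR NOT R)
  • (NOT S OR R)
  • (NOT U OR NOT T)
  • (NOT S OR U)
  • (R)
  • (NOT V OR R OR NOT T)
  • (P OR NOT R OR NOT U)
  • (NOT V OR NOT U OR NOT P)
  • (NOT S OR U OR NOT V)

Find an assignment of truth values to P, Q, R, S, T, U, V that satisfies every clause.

(R) is a unit clause, so R = True.
The clause (NOT U) is unit: U must be False.
(NOT S) is a unit clause, so S = False.
Q occurs only negated in the remaining clauses — set Q = False.
Pure literal: V appears only negated; assign V = False.
P, T are now unconstrained; take P = False, T = True.
Every clause has at least one true literal under this assignment.

P=False, Q=False, R=True, S=False, T=True, U=False, V=False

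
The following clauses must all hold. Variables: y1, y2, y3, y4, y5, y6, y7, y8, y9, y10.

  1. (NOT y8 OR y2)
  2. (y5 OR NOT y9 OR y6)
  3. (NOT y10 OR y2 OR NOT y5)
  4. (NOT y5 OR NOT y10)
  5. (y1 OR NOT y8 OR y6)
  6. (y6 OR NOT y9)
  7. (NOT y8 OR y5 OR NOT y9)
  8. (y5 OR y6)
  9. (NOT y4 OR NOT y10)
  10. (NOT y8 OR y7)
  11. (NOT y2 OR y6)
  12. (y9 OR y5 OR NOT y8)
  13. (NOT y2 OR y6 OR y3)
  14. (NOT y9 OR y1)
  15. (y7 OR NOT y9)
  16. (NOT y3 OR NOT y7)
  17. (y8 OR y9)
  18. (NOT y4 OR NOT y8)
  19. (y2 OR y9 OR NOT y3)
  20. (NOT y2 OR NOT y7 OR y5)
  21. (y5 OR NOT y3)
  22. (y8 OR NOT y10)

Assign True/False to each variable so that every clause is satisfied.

y1=T  y2=T  y3=F  y4=F  y5=T  y6=T  y7=T  y8=T  y9=T  y10=F

Pure literal: y1 appears only positively; assign y1 = True.
y4 occurs only negated in the remaining clauses — set y4 = False.
Set y2 = True and propagate.
  then y6 is forced to True.
Branch on y3: take y3 = False.
For the remaining variables, y5 = True, y7 = True, y8 = True, y9 = True, y10 = False works.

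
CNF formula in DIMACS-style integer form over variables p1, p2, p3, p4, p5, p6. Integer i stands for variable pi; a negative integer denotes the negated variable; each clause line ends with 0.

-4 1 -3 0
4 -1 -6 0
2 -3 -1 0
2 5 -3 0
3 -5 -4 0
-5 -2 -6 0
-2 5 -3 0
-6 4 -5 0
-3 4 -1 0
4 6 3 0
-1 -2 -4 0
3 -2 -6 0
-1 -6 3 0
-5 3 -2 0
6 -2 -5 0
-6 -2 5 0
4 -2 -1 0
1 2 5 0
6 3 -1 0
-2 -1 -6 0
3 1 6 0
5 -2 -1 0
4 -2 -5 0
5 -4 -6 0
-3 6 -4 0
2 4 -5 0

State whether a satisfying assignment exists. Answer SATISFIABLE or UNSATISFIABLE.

p2 = True:
  p6 = True:
    propagation gives p5=False; an empty clause results — contradiction.
  p6 = False:
    propagation gives p5=False, p3=False, p4=True, p1=False; an empty clause results — contradiction.
p2 = False:
  p3 = True:
    propagation gives p1=False, p4=False, p5=True; an empty clause results — contradiction.
  p3 = False:
    p6 = True:
      propagation gives p1=False, p5=True, p4=False; contradiction.
    p6 = False:
      propagation gives p4=True, p5=False, p1=True; contradiction.
Every branch closes, so no satisfying assignment exists.

UNSATISFIABLE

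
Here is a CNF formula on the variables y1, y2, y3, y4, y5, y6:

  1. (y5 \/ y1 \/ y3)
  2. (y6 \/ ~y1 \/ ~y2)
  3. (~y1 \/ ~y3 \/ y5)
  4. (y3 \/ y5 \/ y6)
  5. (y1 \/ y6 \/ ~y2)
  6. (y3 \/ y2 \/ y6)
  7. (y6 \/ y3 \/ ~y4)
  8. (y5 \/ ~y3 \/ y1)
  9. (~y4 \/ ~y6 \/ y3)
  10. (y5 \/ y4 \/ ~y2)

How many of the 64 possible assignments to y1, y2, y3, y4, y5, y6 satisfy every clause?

Case analysis on y3 and y6:
  y3=1, y6=1: forces y5=1; y1, y2, y4 free → 2^3 = 8.
  y3=1, y6=0: remaining (y1,y2,y4,y5) ∈ {(0,0,0,1); (0,0,1,1); (1,0,0,1); (1,0,1,1)} — 4.
  y3=0, y6=1: 5 of the 16 assignments to (y1,y2,y4,y5) work.
  y3=0, y6=0: a clause becomes empty — 0.
Total: 8 + 4 + 5 + 0 = 17.

17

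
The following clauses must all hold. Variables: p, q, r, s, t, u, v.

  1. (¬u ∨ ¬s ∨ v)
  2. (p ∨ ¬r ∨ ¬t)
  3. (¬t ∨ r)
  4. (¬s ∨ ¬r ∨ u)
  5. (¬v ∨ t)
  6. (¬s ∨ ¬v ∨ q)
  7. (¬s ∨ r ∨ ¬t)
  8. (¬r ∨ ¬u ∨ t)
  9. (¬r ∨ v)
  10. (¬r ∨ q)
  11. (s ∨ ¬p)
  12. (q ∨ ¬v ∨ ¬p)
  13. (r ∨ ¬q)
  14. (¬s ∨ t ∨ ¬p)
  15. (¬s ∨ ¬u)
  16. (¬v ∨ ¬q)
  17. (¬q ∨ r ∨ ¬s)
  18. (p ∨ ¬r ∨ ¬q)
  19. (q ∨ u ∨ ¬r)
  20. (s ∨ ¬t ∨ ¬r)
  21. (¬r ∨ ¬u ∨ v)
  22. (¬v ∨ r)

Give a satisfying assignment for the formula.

p = 0, q = 0, r = 0, s = 0, t = 0, u = 1, v = 0

Check each clause:
  1. (v ∨ ¬s ∨ ¬u) — ¬s is true.
  2. (p ∨ ¬t ∨ ¬r) — ¬t is true.
  3. (¬t ∨ r) — ¬t is true.
  4. (¬s ∨ u ∨ ¬r) — ¬s is true.
  5. (¬v ∨ t) — ¬v is true.
  6. (¬v ∨ ¬s ∨ q) — ¬v is true.
  7. (¬t ∨ ¬s ∨ r) — ¬s is true.
  8. (¬u ∨ ¬r ∨ t) — ¬r is true.
  9. (v ∨ ¬r) — ¬r is true.
  10. (¬r ∨ q) — ¬r is true.
  11. (s ∨ ¬p) — ¬p is true.
  12. (¬v ∨ ¬p ∨ q) — ¬v is true.
  13. (¬q ∨ r) — ¬q is true.
  14. (t ∨ ¬p ∨ ¬s) — ¬s is true.
  15. (¬s ∨ ¬u) — ¬s is true.
  16. (¬q ∨ ¬v) — ¬v is true.
  17. (¬q ∨ ¬s ∨ r) — ¬s is true.
  18. (p ∨ ¬q ∨ ¬r) — ¬r is true.
  19. (u ∨ ¬r ∨ q) — ¬r is true.
  20. (s ∨ ¬t ∨ ¬r) — ¬t is true.
  21. (¬r ∨ ¬u ∨ v) — ¬r is true.
  22. (r ∨ ¬v) — ¬v is true.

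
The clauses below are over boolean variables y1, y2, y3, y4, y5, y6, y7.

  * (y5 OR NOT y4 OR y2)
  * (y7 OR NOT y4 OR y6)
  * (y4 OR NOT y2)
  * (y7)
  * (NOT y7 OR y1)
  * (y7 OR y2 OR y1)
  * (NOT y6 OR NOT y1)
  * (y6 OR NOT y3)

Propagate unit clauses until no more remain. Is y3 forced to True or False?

False

Unit clause (y7) sets y7 = True.
In (NOT y7 OR y1), NOT y7 is now false; y1 must hold, so y1 = True.
From (NOT y1 OR NOT y6) and y1 = True: y6 = False.
In (y6 OR NOT y3), y6 is now false; NOT y3 must hold, so y3 = False.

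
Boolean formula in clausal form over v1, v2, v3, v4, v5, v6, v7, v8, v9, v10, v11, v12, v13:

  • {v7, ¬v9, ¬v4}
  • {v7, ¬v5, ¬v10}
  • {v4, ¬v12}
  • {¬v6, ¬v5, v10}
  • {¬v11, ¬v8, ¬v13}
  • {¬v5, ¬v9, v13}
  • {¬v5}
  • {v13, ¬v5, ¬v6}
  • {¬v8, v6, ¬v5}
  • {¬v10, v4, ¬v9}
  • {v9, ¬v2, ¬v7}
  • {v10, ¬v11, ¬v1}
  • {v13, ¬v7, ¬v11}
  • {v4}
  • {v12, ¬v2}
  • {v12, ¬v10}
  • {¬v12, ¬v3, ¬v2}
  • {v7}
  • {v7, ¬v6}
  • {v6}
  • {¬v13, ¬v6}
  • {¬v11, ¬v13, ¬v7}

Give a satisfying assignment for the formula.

(¬v5) is a unit clause, so v5 = False.
The clause (v4) is unit: v4 must be True.
Unit propagation: (v7) forces v7 = True.
The clause (v6) is unit: v6 must be True.
(¬v13) is a unit clause, so v13 = False.
Unit propagation: (¬v11) forces v11 = False.
v2 occurs only negated in the remaining clauses — set v2 = False.
Set v10 = True and propagate.
  then v12 is forced to True.
v1, v3, v8, v9 are now unconstrained; take v1 = False, v3 = True, v8 = False, v9 = False.
Every clause has at least one true literal under this assignment.

v1=0, v2=0, v3=1, v4=1, v5=0, v6=1, v7=1, v8=0, v9=0, v10=1, v11=0, v12=1, v13=0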